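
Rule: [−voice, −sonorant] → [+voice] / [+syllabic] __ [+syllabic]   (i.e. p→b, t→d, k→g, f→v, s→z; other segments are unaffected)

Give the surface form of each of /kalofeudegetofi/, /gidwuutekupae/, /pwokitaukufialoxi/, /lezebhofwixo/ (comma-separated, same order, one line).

/kalofeudegetofi/: /f/ is a voiceless obstruent between vowels /o/ and /e/, so it voices to [v]. /t/ is a voiceless obstruent between vowels /e/ and /o/, so it voices to [d]. /f/ is a voiceless obstruent between vowels /o/ and /i/, so it voices to [v]. → [kaloveudegedovi].
/gidwuutekupae/: /t/ is a voiceless obstruent between vowels /u/ and /e/, so it voices to [d]. /k/ is a voiceless obstruent between vowels /e/ and /u/, so it voices to [g]. /p/ is a voiceless obstruent between vowels /u/ and /a/, so it voices to [b]. → [gidwuudegubae].
/pwokitaukufialoxi/: /k/ is a voiceless obstruent between vowels /o/ and /i/, so it voices to [g]. /t/ is a voiceless obstruent between vowels /i/ and /a/, so it voices to [d]. /k/ is a voiceless obstruent between vowels /u/ and /u/, so it voices to [g]. /f/ is a voiceless obstruent between vowels /u/ and /i/, so it voices to [v]. → [pwogidauguvialoxi].
/lezebhofwixo/: the rule's environment is not met; surfaces unchanged as [lezebhofwixo].

kaloveudegedovi, gidwuudegubae, pwogidauguvialoxi, lezebhofwixo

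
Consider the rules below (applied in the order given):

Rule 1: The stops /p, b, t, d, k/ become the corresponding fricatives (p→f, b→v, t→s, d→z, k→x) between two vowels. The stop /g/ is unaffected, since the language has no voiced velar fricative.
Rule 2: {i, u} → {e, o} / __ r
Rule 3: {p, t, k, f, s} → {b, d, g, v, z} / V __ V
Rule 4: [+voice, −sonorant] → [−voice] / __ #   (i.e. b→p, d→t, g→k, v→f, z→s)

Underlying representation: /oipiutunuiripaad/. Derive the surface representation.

Rule 1 (intervocalic spirantization): /p/ is a stop between vowels /i/ and /i/, so it spirantizes to the fricative [f]. /t/ is a stop between vowels /u/ and /u/, so it spirantizes to the fricative [s]. /p/ is a stop between vowels /i/ and /a/, so it spirantizes to the fricative [f]. /oipiutunuiripaad/ → oifiusunuirifaad.
Rule 2 (pre-rhotic lowering): /i/ is a high vowel immediately before /r/, so it lowers to [e]. /oifiusunuirifaad/ → oifiusunuerifaad.
Rule 3 (intervocalic voicing): /f/ is a voiceless obstruent between vowels /i/ and /i/, so it voices to [v]. /s/ is a voiceless obstruent between vowels /u/ and /u/, so it voices to [z]. /f/ is a voiceless obstruent between vowels /i/ and /a/, so it voices to [v]. /oifiusunuerifaad/ → oiviuzunuerivaad.
Rule 4 (final devoicing): /d/ is a voiced obstruent in word-final position, so it devoices to [t]. /oiviuzunuerivaad/ → oiviuzunuerivaat.

oiviuzunuerivaat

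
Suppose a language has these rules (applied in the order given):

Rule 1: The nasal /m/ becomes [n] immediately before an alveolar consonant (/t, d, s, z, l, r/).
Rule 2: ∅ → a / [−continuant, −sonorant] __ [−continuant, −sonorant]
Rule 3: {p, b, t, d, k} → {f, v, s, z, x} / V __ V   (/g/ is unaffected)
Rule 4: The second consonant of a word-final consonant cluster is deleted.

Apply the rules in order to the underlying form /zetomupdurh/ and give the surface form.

Rule 1 (nasal place assimilation): no segment meets the environment; /zetomupdurh/ is unchanged.
Rule 2 (stop-cluster a-epenthesis): /p/ and /d/ form a stop–stop cluster, so [a] is inserted between them. /zetomupdurh/ → zetomupadurh.
Rule 3 (intervocalic spirantization): /t/ is a stop between vowels /e/ and /o/, so it spirantizes to the fricative [s]. /p/ is a stop between vowels /u/ and /a/, so it spirantizes to the fricative [f]. /d/ is a stop between vowels /a/ and /u/, so it spirantizes to the fricative [z]. /zetomupadurh/ → zesomufazurh.
Rule 4 (final cluster simplification): /h/ is the second consonant of a word-final cluster /rh/, so it deletes. /zesomufazurh/ → zesomufazur.

zesomufazur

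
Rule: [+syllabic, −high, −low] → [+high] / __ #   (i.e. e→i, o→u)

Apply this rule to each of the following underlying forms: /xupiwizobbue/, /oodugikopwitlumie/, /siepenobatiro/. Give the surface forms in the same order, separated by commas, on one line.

/xupiwizobbue/: /e/ is a mid vowel in word-final position, so it raises to [i]. → [xupiwizobbui].
/oodugikopwitlumie/: /e/ is a mid vowel in word-final position, so it raises to [i]. → [oodugikopwitlumii].
/siepenobatiro/: /o/ is a mid vowel in word-final position, so it raises to [u]. → [siepenobatiru].

xupiwizobbui, oodugikopwitlumii, siepenobatiru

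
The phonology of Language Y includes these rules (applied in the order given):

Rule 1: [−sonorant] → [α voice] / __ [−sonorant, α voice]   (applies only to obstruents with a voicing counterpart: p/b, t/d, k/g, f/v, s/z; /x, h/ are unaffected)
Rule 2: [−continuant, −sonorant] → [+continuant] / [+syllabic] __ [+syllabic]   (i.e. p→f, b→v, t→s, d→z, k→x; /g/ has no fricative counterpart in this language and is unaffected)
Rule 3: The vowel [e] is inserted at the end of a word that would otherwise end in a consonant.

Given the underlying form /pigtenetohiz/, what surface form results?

piktenesohize

Rule 1 (regressive voicing assimilation): /g/ precedes the voiceless obstruent /t/, so it devoices to [k] by assimilation. /pigtenetohiz/ → piktenetohiz.
Rule 2 (intervocalic spirantization): /t/ is a stop between vowels /e/ and /o/, so it spirantizes to the fricative [s]. /piktenetohiz/ → piktenesohiz.
Rule 3 (final e-epenthesis): the form ends in the consonant /z/, so [e] is inserted word-finally. /piktenesohiz/ → piktenesohize.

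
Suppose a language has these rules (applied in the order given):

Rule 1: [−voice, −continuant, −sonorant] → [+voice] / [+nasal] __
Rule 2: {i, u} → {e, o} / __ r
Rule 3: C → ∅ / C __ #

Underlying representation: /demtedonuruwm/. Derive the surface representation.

demdedonoruw

Rule 1 (post-nasal voicing): /t/ is a voiceless stop immediately after the nasal /m/, so it voices to [d]. /demtedonuruwm/ → demdedonuruwm.
Rule 2 (pre-rhotic lowering): /u/ is a high vowel immediately before /r/, so it lowers to [o]. /demdedonuruwm/ → demdedonoruwm.
Rule 3 (final cluster simplification): /m/ is the second consonant of a word-final cluster /wm/, so it deletes. /demdedonoruwm/ → demdedonoruw.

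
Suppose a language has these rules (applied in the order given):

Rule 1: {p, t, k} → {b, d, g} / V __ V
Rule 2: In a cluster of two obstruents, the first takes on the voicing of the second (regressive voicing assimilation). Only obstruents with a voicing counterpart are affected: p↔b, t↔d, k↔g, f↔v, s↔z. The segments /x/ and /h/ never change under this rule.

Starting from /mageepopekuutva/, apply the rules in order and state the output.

Rule 1 (intervocalic voicing): /p/ is a voiceless stop between vowels /e/ and /o/, so it voices to [b]. /p/ is a voiceless stop between vowels /o/ and /e/, so it voices to [b]. /k/ is a voiceless stop between vowels /e/ and /u/, so it voices to [g]. /mageepopekuutva/ → mageebobeguutva.
Rule 2 (regressive voicing assimilation): /t/ precedes the voiced obstruent /v/, so it voices to [d] by assimilation. /mageebobeguutva/ → mageebobeguudva.

mageebobeguudva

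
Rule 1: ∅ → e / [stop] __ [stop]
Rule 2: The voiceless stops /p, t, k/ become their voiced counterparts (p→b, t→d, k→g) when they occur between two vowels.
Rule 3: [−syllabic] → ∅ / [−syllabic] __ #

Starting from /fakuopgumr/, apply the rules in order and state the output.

faguobegum

Rule 1 (stop-cluster e-epenthesis): /p/ and /g/ form a stop–stop cluster, so [e] is inserted between them. /fakuopgumr/ → fakuopegumr.
Rule 2 (intervocalic voicing): /k/ is a voiceless stop between vowels /a/ and /u/, so it voices to [g]. /p/ is a voiceless stop between vowels /o/ and /e/, so it voices to [b]. /fakuopegumr/ → faguobegumr.
Rule 3 (final cluster simplification): /r/ is the second consonant of a word-final cluster /mr/, so it deletes. /faguobegumr/ → faguobegum.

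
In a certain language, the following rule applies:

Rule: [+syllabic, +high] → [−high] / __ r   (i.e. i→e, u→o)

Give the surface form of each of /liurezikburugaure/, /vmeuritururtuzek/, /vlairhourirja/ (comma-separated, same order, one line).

/liurezikburugaure/: /u/ is a high vowel immediately before /r/, so it lowers to [o]. /u/ is a high vowel immediately before /r/, so it lowers to [o]. /u/ is a high vowel immediately before /r/, so it lowers to [o]. → [liorezikborugaore].
/vmeuritururtuzek/: /u/ is a high vowel immediately before /r/, so it lowers to [o]. /u/ is a high vowel immediately before /r/, so it lowers to [o]. /u/ is a high vowel immediately before /r/, so it lowers to [o]. → [vmeoritorortuzek].
/vlairhourirja/: /i/ is a high vowel immediately before /r/, so it lowers to [e]. /u/ is a high vowel immediately before /r/, so it lowers to [o]. /i/ is a high vowel immediately before /r/, so it lowers to [e]. → [vlaerhoorerja].

liorezikborugaore, vmeoritorortuzek, vlaerhoorerja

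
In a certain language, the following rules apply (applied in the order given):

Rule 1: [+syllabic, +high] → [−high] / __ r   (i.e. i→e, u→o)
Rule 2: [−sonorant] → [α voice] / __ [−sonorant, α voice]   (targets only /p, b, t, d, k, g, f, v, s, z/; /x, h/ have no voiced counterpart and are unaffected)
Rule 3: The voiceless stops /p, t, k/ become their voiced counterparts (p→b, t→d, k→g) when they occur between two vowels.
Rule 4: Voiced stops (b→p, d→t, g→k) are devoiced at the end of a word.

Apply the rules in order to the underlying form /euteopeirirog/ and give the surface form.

eudeobeererok

Rule 1 (pre-rhotic lowering): /i/ is a high vowel immediately before /r/, so it lowers to [e]. /i/ is a high vowel immediately before /r/, so it lowers to [e]. /euteopeirirog/ → euteopeererog.
Rule 2 (regressive voicing assimilation): no segment meets the environment; /euteopeererog/ is unchanged.
Rule 3 (intervocalic voicing): /t/ is a voiceless stop between vowels /u/ and /e/, so it voices to [d]. /p/ is a voiceless stop between vowels /o/ and /e/, so it voices to [b]. /euteopeererog/ → eudeobeererog.
Rule 4 (final devoicing): /g/ is a voiced stop in word-final position, so it devoices to [k]. /eudeobeererog/ → eudeobeererok.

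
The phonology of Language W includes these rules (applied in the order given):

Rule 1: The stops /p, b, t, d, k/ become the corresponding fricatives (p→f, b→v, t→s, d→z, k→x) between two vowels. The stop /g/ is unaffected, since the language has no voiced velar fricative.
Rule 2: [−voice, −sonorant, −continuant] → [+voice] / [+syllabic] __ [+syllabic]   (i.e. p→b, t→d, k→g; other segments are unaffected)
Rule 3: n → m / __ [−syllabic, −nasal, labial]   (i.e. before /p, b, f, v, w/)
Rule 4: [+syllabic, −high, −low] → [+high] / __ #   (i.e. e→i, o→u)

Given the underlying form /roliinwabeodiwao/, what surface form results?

Rule 1 (intervocalic spirantization): /b/ is a stop between vowels /a/ and /e/, so it spirantizes to the fricative [v]. /d/ is a stop between vowels /o/ and /i/, so it spirantizes to the fricative [z]. /roliinwabeodiwao/ → roliinwaveoziwao.
Rule 2 (intervocalic voicing): no segment meets the environment; /roliinwaveoziwao/ is unchanged.
Rule 3 (nasal place assimilation): /n/ precedes the labial consonant /w/, so it assimilates in place to [m]. /roliinwaveoziwao/ → roliimwaveoziwao.
Rule 4 (final vowel raising): /o/ is a mid vowel in word-final position, so it raises to [u]. /roliimwaveoziwao/ → roliimwaveoziwau.

roliimwaveoziwau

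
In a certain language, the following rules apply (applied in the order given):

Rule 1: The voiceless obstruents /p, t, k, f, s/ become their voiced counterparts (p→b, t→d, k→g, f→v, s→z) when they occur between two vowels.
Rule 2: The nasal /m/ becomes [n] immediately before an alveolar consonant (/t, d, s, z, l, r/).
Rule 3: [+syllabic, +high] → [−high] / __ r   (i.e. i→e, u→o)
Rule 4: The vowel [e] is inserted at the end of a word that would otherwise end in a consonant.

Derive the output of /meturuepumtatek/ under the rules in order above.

Rule 1 (intervocalic voicing): /t/ is a voiceless obstruent between vowels /e/ and /u/, so it voices to [d]. /p/ is a voiceless obstruent between vowels /e/ and /u/, so it voices to [b]. /t/ is a voiceless obstruent between vowels /a/ and /e/, so it voices to [d]. /meturuepumtatek/ → meduruebumtadek.
Rule 2 (nasal place assimilation): /m/ precedes the alveolar consonant /t/, so it assimilates in place to [n]. /meduruebumtadek/ → meduruebuntadek.
Rule 3 (pre-rhotic lowering): /u/ is a high vowel immediately before /r/, so it lowers to [o]. /meduruebuntadek/ → medoruebuntadek.
Rule 4 (final e-epenthesis): the form ends in the consonant /k/, so [e] is inserted word-finally. /medoruebuntadek/ → medoruebuntadeke.

medoruebuntadeke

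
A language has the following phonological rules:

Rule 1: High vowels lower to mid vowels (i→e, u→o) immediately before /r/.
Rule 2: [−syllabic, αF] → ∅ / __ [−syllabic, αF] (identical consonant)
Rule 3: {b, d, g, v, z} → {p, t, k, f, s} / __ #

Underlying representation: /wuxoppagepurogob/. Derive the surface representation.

wuxopageporogop

Rule 1 (pre-rhotic lowering): /u/ is a high vowel immediately before /r/, so it lowers to [o]. /wuxoppagepurogob/ → wuxoppageporogob.
Rule 2 (degemination): /pp/ is a geminate; the first /p/ deletes. /wuxoppageporogob/ → wuxopageporogob.
Rule 3 (final devoicing): /b/ is a voiced obstruent in word-final position, so it devoices to [p]. /wuxopageporogob/ → wuxopageporogop.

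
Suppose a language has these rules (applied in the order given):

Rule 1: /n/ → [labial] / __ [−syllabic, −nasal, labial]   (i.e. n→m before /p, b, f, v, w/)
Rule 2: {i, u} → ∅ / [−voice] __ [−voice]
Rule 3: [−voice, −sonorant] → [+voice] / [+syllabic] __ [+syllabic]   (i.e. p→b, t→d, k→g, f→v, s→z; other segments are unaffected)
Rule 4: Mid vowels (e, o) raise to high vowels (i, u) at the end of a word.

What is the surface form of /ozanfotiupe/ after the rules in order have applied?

ozamfodiubi

Rule 1 (nasal place assimilation): /n/ precedes the labial consonant /f/, so it assimilates in place to [m]. /ozanfotiupe/ → ozamfotiupe.
Rule 2 (high vowel syncope): no segment meets the environment; /ozamfotiupe/ is unchanged.
Rule 3 (intervocalic voicing): /t/ is a voiceless obstruent between vowels /o/ and /i/, so it voices to [d]. /p/ is a voiceless obstruent between vowels /u/ and /e/, so it voices to [b]. /ozamfotiupe/ → ozamfodiube.
Rule 4 (final vowel raising): /e/ is a mid vowel in word-final position, so it raises to [i]. /ozamfodiube/ → ozamfodiubi.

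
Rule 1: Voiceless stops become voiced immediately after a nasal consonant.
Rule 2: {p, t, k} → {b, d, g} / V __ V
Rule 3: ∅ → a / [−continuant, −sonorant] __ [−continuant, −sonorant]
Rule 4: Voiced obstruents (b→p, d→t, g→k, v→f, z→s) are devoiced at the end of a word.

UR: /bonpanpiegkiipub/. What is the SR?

Rule 1 (post-nasal voicing): /p/ is a voiceless stop immediately after the nasal /n/, so it voices to [b]. /p/ is a voiceless stop immediately after the nasal /n/, so it voices to [b]. /bonpanpiegkiipub/ → bonbanbiegkiipub.
Rule 2 (intervocalic voicing): /p/ is a voiceless stop between vowels /i/ and /u/, so it voices to [b]. /bonbanbiegkiipub/ → bonbanbiegkiibub.
Rule 3 (stop-cluster a-epenthesis): /g/ and /k/ form a stop–stop cluster, so [a] is inserted between them. /bonbanbiegkiibub/ → bonbanbiegakiibub.
Rule 4 (final devoicing): /b/ is a voiced obstruent in word-final position, so it devoices to [p]. /bonbanbiegakiibub/ → bonbanbiegakiibup.

bonbanbiegakiibup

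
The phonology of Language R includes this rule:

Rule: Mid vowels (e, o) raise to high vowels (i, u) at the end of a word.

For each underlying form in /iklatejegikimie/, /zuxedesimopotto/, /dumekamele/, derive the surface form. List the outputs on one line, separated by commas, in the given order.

iklatejegikimii, zuxedesimopottu, dumekameli

/iklatejegikimie/: /e/ is a mid vowel in word-final position, so it raises to [i]. → [iklatejegikimii].
/zuxedesimopotto/: /o/ is a mid vowel in word-final position, so it raises to [u]. → [zuxedesimopottu].
/dumekamele/: /e/ is a mid vowel in word-final position, so it raises to [i]. → [dumekameli].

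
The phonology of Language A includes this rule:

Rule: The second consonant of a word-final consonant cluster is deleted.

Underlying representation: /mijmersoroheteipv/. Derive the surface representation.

/v/ is the second consonant of a word-final cluster /pv/, so it deletes.
Surface form: [mijmersoroheteip].

mijmersoroheteip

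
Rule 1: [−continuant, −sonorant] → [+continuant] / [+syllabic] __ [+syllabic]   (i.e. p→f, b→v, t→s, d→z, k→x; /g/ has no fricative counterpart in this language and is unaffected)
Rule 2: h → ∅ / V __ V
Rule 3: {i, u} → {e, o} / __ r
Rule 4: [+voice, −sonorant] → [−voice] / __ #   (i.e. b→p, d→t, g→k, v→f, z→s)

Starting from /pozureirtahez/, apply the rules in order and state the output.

Rule 1 (intervocalic spirantization): no segment meets the environment; /pozureirtahez/ is unchanged.
Rule 2 (intervocalic h-deletion): /h/ occurs between vowels /a/ and /e/, so it deletes. /pozureirtahez/ → pozureirtaez.
Rule 3 (pre-rhotic lowering): /u/ is a high vowel immediately before /r/, so it lowers to [o]. /i/ is a high vowel immediately before /r/, so it lowers to [e]. /pozureirtaez/ → pozoreertaez.
Rule 4 (final devoicing): /z/ is a voiced obstruent in word-final position, so it devoices to [s]. /pozoreertaez/ → pozoreertaes.

pozoreertaes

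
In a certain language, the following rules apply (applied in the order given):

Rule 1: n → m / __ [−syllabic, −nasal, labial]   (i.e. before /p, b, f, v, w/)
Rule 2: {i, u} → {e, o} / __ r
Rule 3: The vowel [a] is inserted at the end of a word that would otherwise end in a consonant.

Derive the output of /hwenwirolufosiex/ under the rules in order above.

hwemwerolufosiexa

Rule 1 (nasal place assimilation): /n/ precedes the labial consonant /w/, so it assimilates in place to [m]. /hwenwirolufosiex/ → hwemwirolufosiex.
Rule 2 (pre-rhotic lowering): /i/ is a high vowel immediately before /r/, so it lowers to [e]. /hwemwirolufosiex/ → hwemwerolufosiex.
Rule 3 (final a-epenthesis): the form ends in the consonant /x/, so [a] is inserted word-finally. /hwemwerolufosiex/ → hwemwerolufosiexa.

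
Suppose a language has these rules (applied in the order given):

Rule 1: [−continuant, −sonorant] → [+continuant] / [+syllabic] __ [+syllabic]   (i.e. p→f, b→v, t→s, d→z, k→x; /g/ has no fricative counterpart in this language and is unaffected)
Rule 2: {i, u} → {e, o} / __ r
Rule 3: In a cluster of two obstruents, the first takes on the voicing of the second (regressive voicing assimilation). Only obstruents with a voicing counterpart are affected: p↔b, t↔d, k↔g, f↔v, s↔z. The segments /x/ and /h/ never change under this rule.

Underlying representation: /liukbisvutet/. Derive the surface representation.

liugbizvuset

Rule 1 (intervocalic spirantization): /t/ is a stop between vowels /u/ and /e/, so it spirantizes to the fricative [s]. /liukbisvutet/ → liukbisvuset.
Rule 2 (pre-rhotic lowering): no segment meets the environment; /liukbisvuset/ is unchanged.
Rule 3 (regressive voicing assimilation): /k/ precedes the voiced obstruent /b/, so it voices to [g] by assimilation. /s/ precedes the voiced obstruent /v/, so it voices to [z] by assimilation. /liukbisvuset/ → liugbizvuset.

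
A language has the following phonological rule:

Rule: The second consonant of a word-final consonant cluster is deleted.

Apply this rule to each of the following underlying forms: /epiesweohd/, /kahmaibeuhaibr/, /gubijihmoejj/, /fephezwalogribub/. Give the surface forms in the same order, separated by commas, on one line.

/epiesweohd/: /d/ is the second consonant of a word-final cluster /hd/, so it deletes. → [epiesweoh].
/kahmaibeuhaibr/: /r/ is the second consonant of a word-final cluster /br/, so it deletes. → [kahmaibeuhaib].
/gubijihmoejj/: /j/ is the second consonant of a word-final cluster /jj/, so it deletes. → [gubijihmoej].
/fephezwalogribub/: the rule's environment is not met; surfaces unchanged as [fephezwalogribub].

epiesweoh, kahmaibeuhaib, gubijihmoej, fephezwalogribub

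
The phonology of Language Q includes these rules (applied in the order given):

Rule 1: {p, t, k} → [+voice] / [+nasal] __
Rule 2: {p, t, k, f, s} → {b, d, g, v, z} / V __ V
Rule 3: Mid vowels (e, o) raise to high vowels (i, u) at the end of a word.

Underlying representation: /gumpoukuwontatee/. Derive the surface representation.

Rule 1 (post-nasal voicing): /p/ is a voiceless stop immediately after the nasal /m/, so it voices to [b]. /t/ is a voiceless stop immediately after the nasal /n/, so it voices to [d]. /gumpoukuwontatee/ → gumboukuwondatee.
Rule 2 (intervocalic voicing): /k/ is a voiceless obstruent between vowels /u/ and /u/, so it voices to [g]. /t/ is a voiceless obstruent between vowels /a/ and /e/, so it voices to [d]. /gumboukuwondatee/ → gumbouguwondadee.
Rule 3 (final vowel raising): /e/ is a mid vowel in word-final position, so it raises to [i]. /gumbouguwondadee/ → gumbouguwondadei.

gumbouguwondadei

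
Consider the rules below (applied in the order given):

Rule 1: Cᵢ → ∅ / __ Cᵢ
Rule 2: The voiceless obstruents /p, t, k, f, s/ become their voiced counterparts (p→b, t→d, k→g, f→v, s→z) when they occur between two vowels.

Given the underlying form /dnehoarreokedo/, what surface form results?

dnehoareogedo

Rule 1 (degemination): /rr/ is a geminate; the first /r/ deletes. /dnehoarreokedo/ → dnehoareokedo.
Rule 2 (intervocalic voicing): /k/ is a voiceless obstruent between vowels /o/ and /e/, so it voices to [g]. /dnehoareokedo/ → dnehoareogedo.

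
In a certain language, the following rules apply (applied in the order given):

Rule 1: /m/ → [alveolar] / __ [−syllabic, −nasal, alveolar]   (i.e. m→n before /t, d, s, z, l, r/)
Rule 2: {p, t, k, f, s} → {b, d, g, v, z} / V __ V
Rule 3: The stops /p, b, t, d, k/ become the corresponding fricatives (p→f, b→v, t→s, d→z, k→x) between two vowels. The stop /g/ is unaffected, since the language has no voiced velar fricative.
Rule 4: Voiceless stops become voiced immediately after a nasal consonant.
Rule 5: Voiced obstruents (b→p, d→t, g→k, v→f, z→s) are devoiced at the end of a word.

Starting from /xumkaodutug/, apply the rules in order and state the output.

xumgaozuzuk

Rule 1 (nasal place assimilation): no segment meets the environment; /xumkaodutug/ is unchanged.
Rule 2 (intervocalic voicing): /t/ is a voiceless obstruent between vowels /u/ and /u/, so it voices to [d]. /xumkaodutug/ → xumkaodudug.
Rule 3 (intervocalic spirantization): /d/ is a stop between vowels /o/ and /u/, so it spirantizes to the fricative [z]. /d/ is a stop between vowels /u/ and /u/, so it spirantizes to the fricative [z]. /xumkaodudug/ → xumkaozuzug.
Rule 4 (post-nasal voicing): /k/ is a voiceless stop immediately after the nasal /m/, so it voices to [g]. /xumkaozuzug/ → xumgaozuzug.
Rule 5 (final devoicing): /g/ is a voiced obstruent in word-final position, so it devoices to [k]. /xumgaozuzug/ → xumgaozuzuk.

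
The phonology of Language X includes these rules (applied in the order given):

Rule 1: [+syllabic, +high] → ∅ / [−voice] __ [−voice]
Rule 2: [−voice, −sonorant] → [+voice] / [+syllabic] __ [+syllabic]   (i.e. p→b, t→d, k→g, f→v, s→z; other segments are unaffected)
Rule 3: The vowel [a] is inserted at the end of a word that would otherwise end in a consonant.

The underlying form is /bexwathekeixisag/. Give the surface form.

Rule 1 (high vowel syncope): /i/ is a high vowel flanked by voiceless consonants /x/ and /s/, so it deletes. /bexwathekeixisag/ → bexwathekeixsag.
Rule 2 (intervocalic voicing): /k/ is a voiceless obstruent between vowels /e/ and /e/, so it voices to [g]. /bexwathekeixsag/ → bexwathegeixsag.
Rule 3 (final a-epenthesis): the form ends in the consonant /g/, so [a] is inserted word-finally. /bexwathegeixsag/ → bexwathegeixsaga.

bexwathegeixsaga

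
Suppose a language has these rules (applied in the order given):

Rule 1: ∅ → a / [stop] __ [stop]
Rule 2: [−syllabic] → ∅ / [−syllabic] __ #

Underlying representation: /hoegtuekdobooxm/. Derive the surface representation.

hoegatuekadoboox

Rule 1 (stop-cluster a-epenthesis): /g/ and /t/ form a stop–stop cluster, so [a] is inserted between them. /k/ and /d/ form a stop–stop cluster, so [a] is inserted between them. /hoegtuekdobooxm/ → hoegatuekadobooxm.
Rule 2 (final cluster simplification): /m/ is the second consonant of a word-final cluster /xm/, so it deletes. /hoegatuekadobooxm/ → hoegatuekadoboox.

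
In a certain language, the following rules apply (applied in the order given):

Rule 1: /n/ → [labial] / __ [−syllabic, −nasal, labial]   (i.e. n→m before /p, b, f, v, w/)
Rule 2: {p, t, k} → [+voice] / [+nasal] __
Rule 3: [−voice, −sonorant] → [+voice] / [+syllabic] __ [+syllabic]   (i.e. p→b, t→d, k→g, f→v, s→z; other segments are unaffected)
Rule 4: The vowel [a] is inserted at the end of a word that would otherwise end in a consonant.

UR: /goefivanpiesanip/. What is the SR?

Rule 1 (nasal place assimilation): /n/ precedes the labial consonant /p/, so it assimilates in place to [m]. /goefivanpiesanip/ → goefivampiesanip.
Rule 2 (post-nasal voicing): /p/ is a voiceless stop immediately after the nasal /m/, so it voices to [b]. /goefivampiesanip/ → goefivambiesanip.
Rule 3 (intervocalic voicing): /f/ is a voiceless obstruent between vowels /e/ and /i/, so it voices to [v]. /s/ is a voiceless obstruent between vowels /e/ and /a/, so it voices to [z]. /goefivambiesanip/ → goevivambiezanip.
Rule 4 (final a-epenthesis): the form ends in the consonant /p/, so [a] is inserted word-finally. /goevivambiezanip/ → goevivambiezanipa.

goevivambiezanipa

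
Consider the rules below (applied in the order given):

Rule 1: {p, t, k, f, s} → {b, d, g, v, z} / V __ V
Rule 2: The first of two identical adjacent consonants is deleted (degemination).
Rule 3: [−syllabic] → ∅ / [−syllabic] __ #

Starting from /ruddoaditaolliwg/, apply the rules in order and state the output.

rudoadidaoliw

Rule 1 (intervocalic voicing): /t/ is a voiceless obstruent between vowels /i/ and /a/, so it voices to [d]. /ruddoaditaolliwg/ → ruddoadidaolliwg.
Rule 2 (degemination): /dd/ is a geminate; the first /d/ deletes. /ll/ is a geminate; the first /l/ deletes. /ruddoadidaolliwg/ → rudoadidaoliwg.
Rule 3 (final cluster simplification): /g/ is the second consonant of a word-final cluster /wg/, so it deletes. /rudoadidaoliwg/ → rudoadidaoliw.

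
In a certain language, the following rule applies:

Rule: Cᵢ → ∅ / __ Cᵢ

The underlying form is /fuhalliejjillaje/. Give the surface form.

/ll/ is a geminate; the first /l/ deletes.
/jj/ is a geminate; the first /j/ deletes.
/ll/ is a geminate; the first /l/ deletes.
The other instances of /f/, /h/, /l/, /j/ do not occur in the required environment and remain unchanged.
Surface form: [fuhaliejilaje].

fuhaliejilaje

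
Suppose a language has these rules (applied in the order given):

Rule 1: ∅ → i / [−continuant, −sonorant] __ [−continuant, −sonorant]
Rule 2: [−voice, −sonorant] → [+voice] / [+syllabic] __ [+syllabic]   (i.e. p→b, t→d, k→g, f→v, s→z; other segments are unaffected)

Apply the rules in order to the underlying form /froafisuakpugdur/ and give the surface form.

froavizuagibugidur

Rule 1 (stop-cluster i-epenthesis): /k/ and /p/ form a stop–stop cluster, so [i] is inserted between them. /g/ and /d/ form a stop–stop cluster, so [i] is inserted between them. /froafisuakpugdur/ → froafisuakipugidur.
Rule 2 (intervocalic voicing): /f/ is a voiceless obstruent between vowels /a/ and /i/, so it voices to [v]. /s/ is a voiceless obstruent between vowels /i/ and /u/, so it voices to [z]. /k/ is a voiceless obstruent between vowels /a/ and /i/, so it voices to [g]. /p/ is a voiceless obstruent between vowels /i/ and /u/, so it voices to [b]. /froafisuakipugidur/ → froavizuagibugidur.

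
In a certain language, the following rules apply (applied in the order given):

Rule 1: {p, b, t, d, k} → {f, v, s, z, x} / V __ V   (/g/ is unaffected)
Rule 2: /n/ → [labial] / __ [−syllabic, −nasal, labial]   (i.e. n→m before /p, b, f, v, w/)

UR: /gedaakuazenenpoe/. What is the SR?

Rule 1 (intervocalic spirantization): /d/ is a stop between vowels /e/ and /a/, so it spirantizes to the fricative [z]. /k/ is a stop between vowels /a/ and /u/, so it spirantizes to the fricative [x]. /gedaakuazenenpoe/ → gezaaxuazenenpoe.
Rule 2 (nasal place assimilation): /n/ precedes the labial consonant /p/, so it assimilates in place to [m]. /gezaaxuazenenpoe/ → gezaaxuazenempoe.

gezaaxuazenempoe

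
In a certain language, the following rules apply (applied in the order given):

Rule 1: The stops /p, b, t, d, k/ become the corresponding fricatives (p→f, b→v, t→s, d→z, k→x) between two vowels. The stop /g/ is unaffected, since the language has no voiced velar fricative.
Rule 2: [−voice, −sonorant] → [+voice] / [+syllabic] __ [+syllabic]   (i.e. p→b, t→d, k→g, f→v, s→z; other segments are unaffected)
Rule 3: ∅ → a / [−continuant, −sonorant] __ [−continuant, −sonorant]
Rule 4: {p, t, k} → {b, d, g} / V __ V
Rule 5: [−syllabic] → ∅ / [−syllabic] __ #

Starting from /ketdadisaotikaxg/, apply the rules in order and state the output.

Rule 1 (intervocalic spirantization): /d/ is a stop between vowels /a/ and /i/, so it spirantizes to the fricative [z]. /t/ is a stop between vowels /o/ and /i/, so it spirantizes to the fricative [s]. /k/ is a stop between vowels /i/ and /a/, so it spirantizes to the fricative [x]. /ketdadisaotikaxg/ → ketdazisaosixaxg.
Rule 2 (intervocalic voicing): /s/ is a voiceless obstruent between vowels /i/ and /a/, so it voices to [z]. /s/ is a voiceless obstruent between vowels /o/ and /i/, so it voices to [z]. /ketdazisaosixaxg/ → ketdazizaozixaxg.
Rule 3 (stop-cluster a-epenthesis): /t/ and /d/ form a stop–stop cluster, so [a] is inserted between them. /ketdazizaozixaxg/ → ketadazizaozixaxg.
Rule 4 (intervocalic voicing): /t/ is a voiceless stop between vowels /e/ and /a/, so it voices to [d]. /ketadazizaozixaxg/ → kedadazizaozixaxg.
Rule 5 (final cluster simplification): /g/ is the second consonant of a word-final cluster /xg/, so it deletes. /kedadazizaozixaxg/ → kedadazizaozixax.

kedadazizaozixax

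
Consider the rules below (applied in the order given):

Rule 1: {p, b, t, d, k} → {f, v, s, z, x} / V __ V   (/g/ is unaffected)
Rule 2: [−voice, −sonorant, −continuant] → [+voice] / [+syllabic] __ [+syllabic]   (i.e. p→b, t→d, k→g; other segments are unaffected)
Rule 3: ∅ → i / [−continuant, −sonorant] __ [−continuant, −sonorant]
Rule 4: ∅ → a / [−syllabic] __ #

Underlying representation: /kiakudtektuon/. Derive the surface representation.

kiaxuditekituona

Rule 1 (intervocalic spirantization): /k/ is a stop between vowels /a/ and /u/, so it spirantizes to the fricative [x]. /kiakudtektuon/ → kiaxudtektuon.
Rule 2 (intervocalic voicing): no segment meets the environment; /kiaxudtektuon/ is unchanged.
Rule 3 (stop-cluster i-epenthesis): /d/ and /t/ form a stop–stop cluster, so [i] is inserted between them. /k/ and /t/ form a stop–stop cluster, so [i] is inserted between them. /kiaxudtektuon/ → kiaxuditekituon.
Rule 4 (final a-epenthesis): the form ends in the consonant /n/, so [a] is inserted word-finally. /kiaxuditekituon/ → kiaxuditekituona.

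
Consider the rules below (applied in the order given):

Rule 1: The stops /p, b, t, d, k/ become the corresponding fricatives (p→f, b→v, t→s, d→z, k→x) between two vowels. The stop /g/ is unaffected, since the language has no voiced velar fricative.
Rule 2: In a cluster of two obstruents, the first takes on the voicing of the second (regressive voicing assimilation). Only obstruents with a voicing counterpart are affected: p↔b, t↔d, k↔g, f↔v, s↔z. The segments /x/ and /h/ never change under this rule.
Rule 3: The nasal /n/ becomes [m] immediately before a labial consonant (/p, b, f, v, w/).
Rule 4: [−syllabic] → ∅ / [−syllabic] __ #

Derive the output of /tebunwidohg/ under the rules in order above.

tevumwizoh

Rule 1 (intervocalic spirantization): /b/ is a stop between vowels /e/ and /u/, so it spirantizes to the fricative [v]. /d/ is a stop between vowels /i/ and /o/, so it spirantizes to the fricative [z]. /tebunwidohg/ → tevunwizohg.
Rule 2 (regressive voicing assimilation): no segment meets the environment; /tevunwizohg/ is unchanged.
Rule 3 (nasal place assimilation): /n/ precedes the labial consonant /w/, so it assimilates in place to [m]. /tevunwizohg/ → tevumwizohg.
Rule 4 (final cluster simplification): /g/ is the second consonant of a word-final cluster /hg/, so it deletes. /tevumwizohg/ → tevumwizoh.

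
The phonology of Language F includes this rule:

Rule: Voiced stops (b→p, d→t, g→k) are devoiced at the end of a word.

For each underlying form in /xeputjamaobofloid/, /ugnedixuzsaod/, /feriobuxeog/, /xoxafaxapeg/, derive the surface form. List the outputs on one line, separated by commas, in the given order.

/xeputjamaobofloid/: /d/ is a voiced stop in word-final position, so it devoices to [t]. → [xeputjamaobofloit].
/ugnedixuzsaod/: /d/ is a voiced stop in word-final position, so it devoices to [t]. → [ugnedixuzsaot].
/feriobuxeog/: /g/ is a voiced stop in word-final position, so it devoices to [k]. → [feriobuxeok].
/xoxafaxapeg/: /g/ is a voiced stop in word-final position, so it devoices to [k]. → [xoxafaxapek].

xeputjamaobofloit, ugnedixuzsaot, feriobuxeok, xoxafaxapek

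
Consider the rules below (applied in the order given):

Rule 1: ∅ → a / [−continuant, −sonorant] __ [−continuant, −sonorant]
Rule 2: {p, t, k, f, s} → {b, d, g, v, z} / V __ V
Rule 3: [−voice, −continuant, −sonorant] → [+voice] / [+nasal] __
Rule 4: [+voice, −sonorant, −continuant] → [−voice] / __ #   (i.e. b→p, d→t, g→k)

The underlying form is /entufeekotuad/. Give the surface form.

Rule 1 (stop-cluster a-epenthesis): no segment meets the environment; /entufeekotuad/ is unchanged.
Rule 2 (intervocalic voicing): /f/ is a voiceless obstruent between vowels /u/ and /e/, so it voices to [v]. /k/ is a voiceless obstruent between vowels /e/ and /o/, so it voices to [g]. /t/ is a voiceless obstruent between vowels /o/ and /u/, so it voices to [d]. /entufeekotuad/ → entuveegoduad.
Rule 3 (post-nasal voicing): /t/ is a voiceless stop immediately after the nasal /n/, so it voices to [d]. /entuveegoduad/ → enduveegoduad.
Rule 4 (final devoicing): /d/ is a voiced stop in word-final position, so it devoices to [t]. /enduveegoduad/ → enduveegoduat.

enduveegoduat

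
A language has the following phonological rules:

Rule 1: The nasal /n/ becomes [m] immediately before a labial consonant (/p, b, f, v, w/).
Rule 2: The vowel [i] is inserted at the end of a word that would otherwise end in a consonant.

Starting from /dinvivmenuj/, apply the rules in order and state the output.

Rule 1 (nasal place assimilation): /n/ precedes the labial consonant /v/, so it assimilates in place to [m]. /dinvivmenuj/ → dimvivmenuj.
Rule 2 (final i-epenthesis): the form ends in the consonant /j/, so [i] is inserted word-finally. /dimvivmenuj/ → dimvivmenuji.

dimvivmenuji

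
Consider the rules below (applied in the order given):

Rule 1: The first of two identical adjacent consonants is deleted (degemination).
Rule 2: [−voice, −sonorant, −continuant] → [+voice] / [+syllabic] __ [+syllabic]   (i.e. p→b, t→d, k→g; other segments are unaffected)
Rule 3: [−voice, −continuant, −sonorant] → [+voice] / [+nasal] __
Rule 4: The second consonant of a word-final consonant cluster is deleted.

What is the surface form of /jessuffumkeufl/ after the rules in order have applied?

jesufumgeuf

Rule 1 (degemination): /ss/ is a geminate; the first /s/ deletes. /ff/ is a geminate; the first /f/ deletes. /jessuffumkeufl/ → jesufumkeufl.
Rule 2 (intervocalic voicing): no segment meets the environment; /jesufumkeufl/ is unchanged.
Rule 3 (post-nasal voicing): /k/ is a voiceless stop immediately after the nasal /m/, so it voices to [g]. /jesufumkeufl/ → jesufumgeufl.
Rule 4 (final cluster simplification): /l/ is the second consonant of a word-final cluster /fl/, so it deletes. /jesufumgeufl/ → jesufumgeuf.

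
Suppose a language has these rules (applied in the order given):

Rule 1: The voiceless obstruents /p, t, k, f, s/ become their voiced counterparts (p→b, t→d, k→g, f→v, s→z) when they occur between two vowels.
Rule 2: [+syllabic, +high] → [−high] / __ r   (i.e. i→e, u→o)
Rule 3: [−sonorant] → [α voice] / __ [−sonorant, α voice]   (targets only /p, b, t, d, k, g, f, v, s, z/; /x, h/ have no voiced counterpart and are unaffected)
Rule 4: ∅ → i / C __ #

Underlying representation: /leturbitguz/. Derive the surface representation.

Rule 1 (intervocalic voicing): /t/ is a voiceless obstruent between vowels /e/ and /u/, so it voices to [d]. /leturbitguz/ → ledurbitguz.
Rule 2 (pre-rhotic lowering): /u/ is a high vowel immediately before /r/, so it lowers to [o]. /ledurbitguz/ → ledorbitguz.
Rule 3 (regressive voicing assimilation): /t/ precedes the voiced obstruent /g/, so it voices to [d] by assimilation. /ledorbitguz/ → ledorbidguz.
Rule 4 (final i-epenthesis): the form ends in the consonant /z/, so [i] is inserted word-finally. /ledorbidguz/ → ledorbidguzi.

ledorbidguzi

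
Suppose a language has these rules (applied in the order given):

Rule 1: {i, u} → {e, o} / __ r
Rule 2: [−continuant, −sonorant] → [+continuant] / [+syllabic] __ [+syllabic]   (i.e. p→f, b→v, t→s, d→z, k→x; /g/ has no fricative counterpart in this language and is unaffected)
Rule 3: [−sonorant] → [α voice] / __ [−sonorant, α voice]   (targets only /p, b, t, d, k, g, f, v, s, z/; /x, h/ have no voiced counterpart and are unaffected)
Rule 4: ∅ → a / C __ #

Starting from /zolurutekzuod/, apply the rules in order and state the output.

zolorusegzuoda

Rule 1 (pre-rhotic lowering): /u/ is a high vowel immediately before /r/, so it lowers to [o]. /zolurutekzuod/ → zolorutekzuod.
Rule 2 (intervocalic spirantization): /t/ is a stop between vowels /u/ and /e/, so it spirantizes to the fricative [s]. /zolorutekzuod/ → zolorusekzuod.
Rule 3 (regressive voicing assimilation): /k/ precedes the voiced obstruent /z/, so it voices to [g] by assimilation. /zolorusekzuod/ → zolorusegzuod.
Rule 4 (final a-epenthesis): the form ends in the consonant /d/, so [a] is inserted word-finally. /zolorusegzuod/ → zolorusegzuoda.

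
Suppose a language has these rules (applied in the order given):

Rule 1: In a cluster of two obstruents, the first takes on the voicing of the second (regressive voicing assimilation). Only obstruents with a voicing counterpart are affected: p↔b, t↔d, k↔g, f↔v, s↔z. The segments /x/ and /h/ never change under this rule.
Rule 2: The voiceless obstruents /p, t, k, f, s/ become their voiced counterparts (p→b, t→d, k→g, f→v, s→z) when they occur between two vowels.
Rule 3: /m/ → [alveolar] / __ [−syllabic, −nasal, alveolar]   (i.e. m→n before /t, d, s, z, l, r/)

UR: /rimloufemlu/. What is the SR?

Rule 1 (regressive voicing assimilation): no segment meets the environment; /rimloufemlu/ is unchanged.
Rule 2 (intervocalic voicing): /f/ is a voiceless obstruent between vowels /u/ and /e/, so it voices to [v]. /rimloufemlu/ → rimlouvemlu.
Rule 3 (nasal place assimilation): /m/ precedes the alveolar consonant /l/, so it assimilates in place to [n]. /m/ precedes the alveolar consonant /l/, so it assimilates in place to [n]. /rimlouvemlu/ → rinlouvenlu.

rinlouvenlu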